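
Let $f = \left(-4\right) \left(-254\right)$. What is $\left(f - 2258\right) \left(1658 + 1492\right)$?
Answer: $-3912300$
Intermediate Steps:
$f = 1016$
$\left(f - 2258\right) \left(1658 + 1492\right) = \left(1016 - 2258\right) \left(1658 + 1492\right) = \left(-1242\right) 3150 = -3912300$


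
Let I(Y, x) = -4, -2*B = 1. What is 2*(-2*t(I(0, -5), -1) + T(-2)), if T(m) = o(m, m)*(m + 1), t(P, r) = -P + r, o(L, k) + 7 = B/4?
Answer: 9/4 ≈ 2.2500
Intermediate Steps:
B = -½ (B = -½*1 = -½ ≈ -0.50000)
o(L, k) = -57/8 (o(L, k) = -7 - ½/4 = -7 - ½*¼ = -7 - ⅛ = -57/8)
t(P, r) = r - P
T(m) = -57/8 - 57*m/8 (T(m) = -57*(m + 1)/8 = -57*(1 + m)/8 = -57/8 - 57*m/8)
2*(-2*t(I(0, -5), -1) + T(-2)) = 2*(-2*(-1 - 1*(-4)) + (-57/8 - 57/8*(-2))) = 2*(-2*(-1 + 4) + (-57/8 + 57/4)) = 2*(-2*3 + 57/8) = 2*(-6 + 57/8) = 2*(9/8) = 9/4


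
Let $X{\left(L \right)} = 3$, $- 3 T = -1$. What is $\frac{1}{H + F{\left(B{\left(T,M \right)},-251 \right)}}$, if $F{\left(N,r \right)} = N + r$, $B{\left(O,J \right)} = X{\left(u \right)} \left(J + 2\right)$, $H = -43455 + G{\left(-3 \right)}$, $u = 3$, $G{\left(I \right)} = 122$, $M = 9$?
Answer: $- \frac{1}{43551} \approx -2.2962 \cdot 10^{-5}$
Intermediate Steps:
$T = \frac{1}{3}$ ($T = \left(- \frac{1}{3}\right) \left(-1\right) = \frac{1}{3} \approx 0.33333$)
$H = -43333$ ($H = -43455 + 122 = -43333$)
$B{\left(O,J \right)} = 6 + 3 J$ ($B{\left(O,J \right)} = 3 \left(J + 2\right) = 3 \left(2 + J\right) = 6 + 3 J$)
$\frac{1}{H + F{\left(B{\left(T,M \right)},-251 \right)}} = \frac{1}{-43333 + \left(\left(6 + 3 \cdot 9\right) - 251\right)} = \frac{1}{-43333 + \left(\left(6 + 27\right) - 251\right)} = \frac{1}{-43333 + \left(33 - 251\right)} = \frac{1}{-43333 - 218} = \frac{1}{-43551} = - \frac{1}{43551}$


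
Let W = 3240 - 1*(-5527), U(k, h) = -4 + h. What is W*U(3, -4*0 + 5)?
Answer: 8767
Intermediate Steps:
W = 8767 (W = 3240 + 5527 = 8767)
W*U(3, -4*0 + 5) = 8767*(-4 + (-4*0 + 5)) = 8767*(-4 + (0 + 5)) = 8767*(-4 + 5) = 8767*1 = 8767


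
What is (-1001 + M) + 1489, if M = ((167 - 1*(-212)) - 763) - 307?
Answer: -203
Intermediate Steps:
M = -691 (M = ((167 + 212) - 763) - 307 = (379 - 763) - 307 = -384 - 307 = -691)
(-1001 + M) + 1489 = (-1001 - 691) + 1489 = -1692 + 1489 = -203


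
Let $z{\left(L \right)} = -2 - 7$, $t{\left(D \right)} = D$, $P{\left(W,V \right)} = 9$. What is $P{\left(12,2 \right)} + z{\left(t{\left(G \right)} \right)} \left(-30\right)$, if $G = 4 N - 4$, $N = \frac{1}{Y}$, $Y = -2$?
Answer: $279$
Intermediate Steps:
$N = - \frac{1}{2}$ ($N = \frac{1}{-2} = - \frac{1}{2} \approx -0.5$)
$G = -6$ ($G = 4 \left(- \frac{1}{2}\right) - 4 = -2 - 4 = -6$)
$z{\left(L \right)} = -9$ ($z{\left(L \right)} = -2 - 7 = -9$)
$P{\left(12,2 \right)} + z{\left(t{\left(G \right)} \right)} \left(-30\right) = 9 - -270 = 9 + 270 = 279$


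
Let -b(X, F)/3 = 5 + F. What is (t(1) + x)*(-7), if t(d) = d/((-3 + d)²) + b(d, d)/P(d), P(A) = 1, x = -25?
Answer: 1197/4 ≈ 299.25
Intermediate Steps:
b(X, F) = -15 - 3*F (b(X, F) = -3*(5 + F) = -15 - 3*F)
t(d) = -15 - 3*d + d/(-3 + d)² (t(d) = d/((-3 + d)²) + (-15 - 3*d)/1 = d/(-3 + d)² + (-15 - 3*d)*1 = d/(-3 + d)² + (-15 - 3*d) = -15 - 3*d + d/(-3 + d)²)
(t(1) + x)*(-7) = ((-15 - 3*1 + 1/(-3 + 1)²) - 25)*(-7) = ((-15 - 3 + 1/(-2)²) - 25)*(-7) = ((-15 - 3 + 1*(¼)) - 25)*(-7) = ((-15 - 3 + ¼) - 25)*(-7) = (-71/4 - 25)*(-7) = -171/4*(-7) = 1197/4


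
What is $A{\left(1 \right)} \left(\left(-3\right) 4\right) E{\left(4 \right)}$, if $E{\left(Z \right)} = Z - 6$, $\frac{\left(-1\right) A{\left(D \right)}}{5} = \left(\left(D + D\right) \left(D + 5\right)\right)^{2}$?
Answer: $-17280$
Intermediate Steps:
$A{\left(D \right)} = - 20 D^{2} \left(5 + D\right)^{2}$ ($A{\left(D \right)} = - 5 \left(\left(D + D\right) \left(D + 5\right)\right)^{2} = - 5 \left(2 D \left(5 + D\right)\right)^{2} = - 5 \cdot 4 D^{2} \left(5 + D\right)^{2} = - 20 D^{2} \left(5 + D\right)^{2}$)
$E{\left(Z \right)} = -6 + Z$
$A{\left(1 \right)} \left(\left(-3\right) 4\right) E{\left(4 \right)} = - 20 \cdot 1^{2} \left(5 + 1\right)^{2} \left(\left(-3\right) 4\right) \left(-6 + 4\right) = \left(-20\right) 1 \cdot 6^{2} \left(-12\right) \left(-2\right) = \left(-20\right) 1 \cdot 36 \left(-12\right) \left(-2\right) = \left(-720\right) \left(-12\right) \left(-2\right) = 8640 \left(-2\right) = -17280$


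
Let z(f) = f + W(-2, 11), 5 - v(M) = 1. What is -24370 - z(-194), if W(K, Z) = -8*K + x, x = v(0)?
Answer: -24196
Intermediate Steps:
v(M) = 4 (v(M) = 5 - 1*1 = 5 - 1 = 4)
x = 4
W(K, Z) = 4 - 8*K (W(K, Z) = -8*K + 4 = 4 - 8*K)
z(f) = 20 + f (z(f) = f + (4 - 8*(-2)) = f + (4 + 16) = f + 20 = 20 + f)
-24370 - z(-194) = -24370 - (20 - 194) = -24370 - 1*(-174) = -24370 + 174 = -24196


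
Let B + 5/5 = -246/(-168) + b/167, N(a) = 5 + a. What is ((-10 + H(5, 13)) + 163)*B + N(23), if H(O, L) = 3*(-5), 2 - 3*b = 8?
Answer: 211399/2338 ≈ 90.419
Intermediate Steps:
b = -2 (b = ⅔ - ⅓*8 = ⅔ - 8/3 = -2)
H(O, L) = -15
B = 2115/4676 (B = -1 + (-246/(-168) - 2/167) = -1 + (-246*(-1/168) - 2*1/167) = -1 + (41/28 - 2/167) = -1 + 6791/4676 = 2115/4676 ≈ 0.45231)
((-10 + H(5, 13)) + 163)*B + N(23) = ((-10 - 15) + 163)*(2115/4676) + (5 + 23) = (-25 + 163)*(2115/4676) + 28 = 138*(2115/4676) + 28 = 145935/2338 + 28 = 211399/2338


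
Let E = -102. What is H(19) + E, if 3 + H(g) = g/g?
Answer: -104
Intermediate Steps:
H(g) = -2 (H(g) = -3 + g/g = -3 + 1 = -2)
H(19) + E = -2 - 102 = -104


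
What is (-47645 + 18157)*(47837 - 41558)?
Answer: -185155152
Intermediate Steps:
(-47645 + 18157)*(47837 - 41558) = -29488*6279 = -185155152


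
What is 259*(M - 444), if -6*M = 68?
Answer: -353794/3 ≈ -1.1793e+5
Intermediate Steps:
M = -34/3 (M = -1/6*68 = -34/3 ≈ -11.333)
259*(M - 444) = 259*(-34/3 - 444) = 259*(-1366/3) = -353794/3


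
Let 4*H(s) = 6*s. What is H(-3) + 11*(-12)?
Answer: -273/2 ≈ -136.50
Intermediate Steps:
H(s) = 3*s/2 (H(s) = (6*s)/4 = 3*s/2)
H(-3) + 11*(-12) = (3/2)*(-3) + 11*(-12) = -9/2 - 132 = -273/2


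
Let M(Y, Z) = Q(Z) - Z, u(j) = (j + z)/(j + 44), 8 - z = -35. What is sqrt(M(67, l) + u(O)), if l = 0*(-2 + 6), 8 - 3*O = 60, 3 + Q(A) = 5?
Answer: sqrt(1185)/20 ≈ 1.7212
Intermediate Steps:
Q(A) = 2 (Q(A) = -3 + 5 = 2)
O = -52/3 (O = 8/3 - 1/3*60 = 8/3 - 20 = -52/3 ≈ -17.333)
z = 43 (z = 8 - 1*(-35) = 8 + 35 = 43)
l = 0 (l = 0*4 = 0)
u(j) = (43 + j)/(44 + j) (u(j) = (j + 43)/(j + 44) = (43 + j)/(44 + j))
M(Y, Z) = 2 - Z
sqrt(M(67, l) + u(O)) = sqrt((2 - 1*0) + (43 - 52/3)/(44 - 52/3)) = sqrt((2 + 0) + (77/3)/(80/3)) = sqrt(2 + (3/80)*(77/3)) = sqrt(2 + 77/80) = sqrt(237/80) = sqrt(1185)/20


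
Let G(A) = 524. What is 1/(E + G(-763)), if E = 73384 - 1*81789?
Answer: -1/7881 ≈ -0.00012689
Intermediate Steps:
E = -8405 (E = 73384 - 81789 = -8405)
1/(E + G(-763)) = 1/(-8405 + 524) = 1/(-7881) = -1/7881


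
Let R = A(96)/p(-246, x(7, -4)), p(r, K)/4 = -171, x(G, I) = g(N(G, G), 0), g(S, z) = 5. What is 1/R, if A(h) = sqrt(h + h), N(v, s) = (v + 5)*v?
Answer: -57*sqrt(3)/2 ≈ -49.363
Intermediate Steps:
N(v, s) = v*(5 + v) (N(v, s) = (5 + v)*v = v*(5 + v))
x(G, I) = 5
p(r, K) = -684 (p(r, K) = 4*(-171) = -684)
A(h) = sqrt(2)*sqrt(h) (A(h) = sqrt(2*h) = sqrt(2)*sqrt(h))
R = -2*sqrt(3)/171 (R = (sqrt(2)*sqrt(96))/(-684) = (sqrt(2)*(4*sqrt(6)))*(-1/684) = (8*sqrt(3))*(-1/684) = -2*sqrt(3)/171 ≈ -0.020258)
1/R = 1/(-2*sqrt(3)/171) = -57*sqrt(3)/2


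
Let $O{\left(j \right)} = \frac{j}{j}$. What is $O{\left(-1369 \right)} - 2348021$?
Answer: $-2348020$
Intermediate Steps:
$O{\left(j \right)} = 1$
$O{\left(-1369 \right)} - 2348021 = 1 - 2348021 = -2348020$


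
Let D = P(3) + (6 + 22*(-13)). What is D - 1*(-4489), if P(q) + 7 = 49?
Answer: 4251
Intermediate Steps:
P(q) = 42 (P(q) = -7 + 49 = 42)
D = -238 (D = 42 + (6 + 22*(-13)) = 42 + (6 - 286) = 42 - 280 = -238)
D - 1*(-4489) = -238 - 1*(-4489) = -238 + 4489 = 4251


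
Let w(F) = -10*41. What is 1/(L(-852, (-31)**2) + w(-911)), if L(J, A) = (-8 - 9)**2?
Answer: -1/121 ≈ -0.0082645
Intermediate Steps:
w(F) = -410
L(J, A) = 289 (L(J, A) = (-17)**2 = 289)
1/(L(-852, (-31)**2) + w(-911)) = 1/(289 - 410) = 1/(-121) = -1/121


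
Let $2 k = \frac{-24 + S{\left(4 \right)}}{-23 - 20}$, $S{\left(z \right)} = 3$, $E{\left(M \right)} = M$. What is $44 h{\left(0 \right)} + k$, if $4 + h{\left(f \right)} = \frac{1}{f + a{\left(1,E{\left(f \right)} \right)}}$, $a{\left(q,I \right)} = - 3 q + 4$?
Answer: $- \frac{11331}{86} \approx -131.76$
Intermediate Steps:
$a{\left(q,I \right)} = 4 - 3 q$
$k = \frac{21}{86}$ ($k = \frac{\left(-24 + 3\right) \frac{1}{-23 - 20}}{2} = \frac{\left(-21\right) \frac{1}{-43}}{2} = \frac{\left(-21\right) \left(- \frac{1}{43}\right)}{2} = \frac{1}{2} \cdot \frac{21}{43} = \frac{21}{86} \approx 0.24419$)
$h{\left(f \right)} = -4 + \frac{1}{1 + f}$ ($h{\left(f \right)} = -4 + \frac{1}{f + \left(4 - 3\right)} = -4 + \frac{1}{f + 1} = -4 + \frac{1}{1 + f}$)
$44 h{\left(0 \right)} + k = 44 \frac{-3 - 0}{1 + 0} + \frac{21}{86} = 44 \frac{-3 + 0}{1} + \frac{21}{86} = 44 \cdot 1 \left(-3\right) + \frac{21}{86} = 44 \left(-3\right) + \frac{21}{86} = -132 + \frac{21}{86} = - \frac{11331}{86}$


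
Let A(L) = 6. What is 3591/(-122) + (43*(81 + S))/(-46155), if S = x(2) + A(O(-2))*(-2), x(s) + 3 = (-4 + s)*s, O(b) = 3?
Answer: -166067857/5630910 ≈ -29.492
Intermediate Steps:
x(s) = -3 + s*(-4 + s) (x(s) = -3 + (-4 + s)*s = -3 + s*(-4 + s))
S = -19 (S = (-3 + 2**2 - 4*2) + 6*(-2) = (-3 + 4 - 8) - 12 = -7 - 12 = -19)
3591/(-122) + (43*(81 + S))/(-46155) = 3591/(-122) + (43*(81 - 19))/(-46155) = 3591*(-1/122) + (43*62)*(-1/46155) = -3591/122 + 2666*(-1/46155) = -3591/122 - 2666/46155 = -166067857/5630910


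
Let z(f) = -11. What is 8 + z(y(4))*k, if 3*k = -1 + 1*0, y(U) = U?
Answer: 35/3 ≈ 11.667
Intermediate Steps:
k = -⅓ (k = (-1 + 1*0)/3 = (-1 + 0)/3 = (⅓)*(-1) = -⅓ ≈ -0.33333)
8 + z(y(4))*k = 8 - 11*(-⅓) = 8 + 11/3 = 35/3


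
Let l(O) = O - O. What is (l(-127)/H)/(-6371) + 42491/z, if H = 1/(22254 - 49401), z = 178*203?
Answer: 42491/36134 ≈ 1.1759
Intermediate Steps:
l(O) = 0
z = 36134
H = -1/27147 (H = 1/(-27147) = -1/27147 ≈ -3.6836e-5)
(l(-127)/H)/(-6371) + 42491/z = (0/(-1/27147))/(-6371) + 42491/36134 = (0*(-27147))*(-1/6371) + 42491*(1/36134) = 0*(-1/6371) + 42491/36134 = 0 + 42491/36134 = 42491/36134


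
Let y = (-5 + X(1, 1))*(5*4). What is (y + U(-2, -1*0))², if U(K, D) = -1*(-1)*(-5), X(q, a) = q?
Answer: 7225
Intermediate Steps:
y = -80 (y = (-5 + 1)*(5*4) = -4*20 = -80)
U(K, D) = -5 (U(K, D) = 1*(-5) = -5)
(y + U(-2, -1*0))² = (-80 - 5)² = (-85)² = 7225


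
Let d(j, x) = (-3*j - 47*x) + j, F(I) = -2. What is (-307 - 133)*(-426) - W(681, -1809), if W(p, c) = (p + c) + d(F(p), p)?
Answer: 220571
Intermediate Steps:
d(j, x) = -47*x - 2*j (d(j, x) = (-47*x - 3*j) + j = -47*x - 2*j)
W(p, c) = 4 + c - 46*p (W(p, c) = (p + c) + (-47*p - 2*(-2)) = (c + p) + (-47*p + 4) = (c + p) + (4 - 47*p) = 4 + c - 46*p)
(-307 - 133)*(-426) - W(681, -1809) = (-307 - 133)*(-426) - (4 - 1809 - 46*681) = -440*(-426) - (4 - 1809 - 31326) = 187440 - 1*(-33131) = 187440 + 33131 = 220571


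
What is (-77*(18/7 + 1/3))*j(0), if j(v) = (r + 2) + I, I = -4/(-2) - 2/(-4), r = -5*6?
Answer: 11407/2 ≈ 5703.5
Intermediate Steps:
r = -30
I = 5/2 (I = -4*(-½) - 2*(-¼) = 2 + ½ = 5/2 ≈ 2.5000)
j(v) = -51/2 (j(v) = (-30 + 2) + 5/2 = -28 + 5/2 = -51/2)
(-77*(18/7 + 1/3))*j(0) = -77*(18/7 + 1/3)*(-51/2) = -77*(18*(⅐) + 1*(⅓))*(-51/2) = -77*(18/7 + ⅓)*(-51/2) = -77*61/21*(-51/2) = -671/3*(-51/2) = 11407/2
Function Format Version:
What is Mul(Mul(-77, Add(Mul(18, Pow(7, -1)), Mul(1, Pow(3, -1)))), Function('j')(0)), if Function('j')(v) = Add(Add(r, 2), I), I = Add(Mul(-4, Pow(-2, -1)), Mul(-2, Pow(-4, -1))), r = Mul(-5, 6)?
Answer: Rational(11407, 2) ≈ 5703.5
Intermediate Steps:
r = -30
I = Rational(5, 2) (I = Add(Mul(-4, Rational(-1, 2)), Mul(-2, Rational(-1, 4))) = Add(2, Rational(1, 2)) = Rational(5, 2) ≈ 2.5000)
Function('j')(v) = Rational(-51, 2) (Function('j')(v) = Add(Add(-30, 2), Rational(5, 2)) = Add(-28, Rational(5, 2)) = Rational(-51, 2))
Mul(Mul(-77, Add(Mul(18, Pow(7, -1)), Mul(1, Pow(3, -1)))), Function('j')(0)) = Mul(Mul(-77, Add(Mul(18, Pow(7, -1)), Mul(1, Pow(3, -1)))), Rational(-51, 2)) = Mul(Mul(-77, Add(Mul(18, Rational(1, 7)), Mul(1, Rational(1, 3)))), Rational(-51, 2)) = Mul(Mul(-77, Add(Rational(18, 7), Rational(1, 3))), Rational(-51, 2)) = Mul(Mul(-77, Rational(61, 21)), Rational(-51, 2)) = Mul(Rational(-671, 3), Rational(-51, 2)) = Rational(11407, 2)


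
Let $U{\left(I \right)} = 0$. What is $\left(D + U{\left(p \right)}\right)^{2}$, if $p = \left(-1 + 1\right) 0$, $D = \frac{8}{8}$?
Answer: $1$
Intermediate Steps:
$D = 1$ ($D = 8 \cdot \frac{1}{8} = 1$)
$p = 0$ ($p = 0 \cdot 0 = 0$)
$\left(D + U{\left(p \right)}\right)^{2} = \left(1 + 0\right)^{2} = 1^{2} = 1$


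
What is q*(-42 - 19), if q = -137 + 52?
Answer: 5185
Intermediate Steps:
q = -85
q*(-42 - 19) = -85*(-42 - 19) = -85*(-61) = 5185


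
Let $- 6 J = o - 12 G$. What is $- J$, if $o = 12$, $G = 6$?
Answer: $-10$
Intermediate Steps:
$J = 10$ ($J = - \frac{12 - 72}{6} = \left(- \frac{1}{6}\right) \left(-60\right) = 10$)
$- J = \left(-1\right) 10 = -10$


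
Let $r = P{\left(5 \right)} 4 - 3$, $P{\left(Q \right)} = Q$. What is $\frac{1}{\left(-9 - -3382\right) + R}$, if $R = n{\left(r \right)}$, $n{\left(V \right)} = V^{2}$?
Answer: $\frac{1}{3662} \approx 0.00027307$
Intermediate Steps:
$r = 17$ ($r = 5 \cdot 4 - 3 = 20 - 3 = 17$)
$R = 289$ ($R = 17^{2} = 289$)
$\frac{1}{\left(-9 - -3382\right) + R} = \frac{1}{\left(-9 - -3382\right) + 289} = \frac{1}{\left(-9 + 3382\right) + 289} = \frac{1}{3373 + 289} = \frac{1}{3662}$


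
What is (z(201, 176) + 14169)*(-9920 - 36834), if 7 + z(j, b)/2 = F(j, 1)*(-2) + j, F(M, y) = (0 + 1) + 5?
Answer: -679475882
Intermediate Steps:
F(M, y) = 6 (F(M, y) = 1 + 5 = 6)
z(j, b) = -38 + 2*j (z(j, b) = -14 + 2*(6*(-2) + j) = -14 + 2*(-12 + j) = -14 + (-24 + 2*j) = -38 + 2*j)
(z(201, 176) + 14169)*(-9920 - 36834) = ((-38 + 2*201) + 14169)*(-9920 - 36834) = ((-38 + 402) + 14169)*(-46754) = (364 + 14169)*(-46754) = 14533*(-46754) = -679475882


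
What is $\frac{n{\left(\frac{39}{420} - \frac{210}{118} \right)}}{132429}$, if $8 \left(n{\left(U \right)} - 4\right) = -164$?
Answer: $- \frac{1}{8026} \approx -0.0001246$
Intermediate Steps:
$n{\left(U \right)} = - \frac{33}{2}$ ($n{\left(U \right)} = 4 + \frac{1}{8} \left(-164\right) = 4 - \frac{41}{2} = - \frac{33}{2}$)
$\frac{n{\left(\frac{39}{420} - \frac{210}{118} \right)}}{132429} = - \frac{33}{2 \cdot 132429} = \left(- \frac{33}{2}\right) \frac{1}{132429} = - \frac{1}{8026}$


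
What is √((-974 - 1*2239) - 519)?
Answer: 2*I*√933 ≈ 61.09*I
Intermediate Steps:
√((-974 - 1*2239) - 519) = √((-974 - 2239) - 519) = √(-3213 - 519) = √(-3732) = 2*I*√933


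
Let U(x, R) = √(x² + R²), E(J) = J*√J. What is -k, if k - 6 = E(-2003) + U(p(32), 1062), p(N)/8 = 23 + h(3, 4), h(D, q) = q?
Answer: -6 - 90*√145 + 2003*I*√2003 ≈ -1089.7 + 89644.0*I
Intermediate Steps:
p(N) = 216 (p(N) = 8*(23 + 4) = 8*27 = 216)
E(J) = J^(3/2)
U(x, R) = √(R² + x²)
k = 6 + 90*√145 - 2003*I*√2003 (k = 6 + ((-2003)^(3/2) + √(1062² + 216²)) = 6 + (-2003*I*√2003 + √(1127844 + 46656)) = 6 + (-2003*I*√2003 + √1174500) = 6 + (-2003*I*√2003 + 90*√145) = 6 + (90*√145 - 2003*I*√2003) = 6 + 90*√145 - 2003*I*√2003 ≈ 1089.7 - 89644.0*I)
-k = -(6 + 90*√145 - 2003*I*√2003) = -6 - 90*√145 + 2003*I*√2003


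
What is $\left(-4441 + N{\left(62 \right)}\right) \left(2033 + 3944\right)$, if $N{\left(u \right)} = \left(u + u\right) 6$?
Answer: $-22096969$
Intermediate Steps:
$N{\left(u \right)} = 12 u$ ($N{\left(u \right)} = 2 u 6 = 12 u$)
$\left(-4441 + N{\left(62 \right)}\right) \left(2033 + 3944\right) = \left(-4441 + 12 \cdot 62\right) \left(2033 + 3944\right) = \left(-4441 + 744\right) 5977 = \left(-3697\right) 5977 = -22096969$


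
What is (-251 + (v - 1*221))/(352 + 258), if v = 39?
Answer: -433/610 ≈ -0.70984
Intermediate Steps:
(-251 + (v - 1*221))/(352 + 258) = (-251 + (39 - 1*221))/(352 + 258) = (-251 + (39 - 221))/610 = (-251 - 182)*(1/610) = -433*1/610 = -433/610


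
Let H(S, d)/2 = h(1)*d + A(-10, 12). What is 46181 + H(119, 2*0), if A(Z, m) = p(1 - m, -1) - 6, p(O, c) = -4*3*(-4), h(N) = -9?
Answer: 46265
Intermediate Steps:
p(O, c) = 48 (p(O, c) = -12*(-4) = 48)
A(Z, m) = 42 (A(Z, m) = 48 - 6 = 42)
H(S, d) = 84 - 18*d (H(S, d) = 2*(-9*d + 42) = 2*(42 - 9*d) = 84 - 18*d)
46181 + H(119, 2*0) = 46181 + (84 - 36*0) = 46181 + (84 - 18*0) = 46181 + (84 + 0) = 46181 + 84 = 46265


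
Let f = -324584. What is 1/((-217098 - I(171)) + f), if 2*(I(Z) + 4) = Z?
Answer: -2/1083527 ≈ -1.8458e-6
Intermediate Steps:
I(Z) = -4 + Z/2
1/((-217098 - I(171)) + f) = 1/((-217098 - (-4 + (½)*171)) - 324584) = 1/((-217098 - (-4 + 171/2)) - 324584) = 1/((-217098 - 1*163/2) - 324584) = 1/((-217098 - 163/2) - 324584) = 1/(-434359/2 - 324584) = 1/(-1083527/2) = -2/1083527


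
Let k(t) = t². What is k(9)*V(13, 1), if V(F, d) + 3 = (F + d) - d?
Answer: 810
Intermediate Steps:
V(F, d) = -3 + F (V(F, d) = -3 + ((F + d) - d) = -3 + F)
k(9)*V(13, 1) = 9²*(-3 + 13) = 81*10 = 810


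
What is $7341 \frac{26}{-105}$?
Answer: $- \frac{63622}{35} \approx -1817.8$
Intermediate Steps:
$7341 \frac{26}{-105} = 7341 \cdot 26 \left(- \frac{1}{105}\right) = 7341 \left(- \frac{26}{105}\right) = - \frac{63622}{35}$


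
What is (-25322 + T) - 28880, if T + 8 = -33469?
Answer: -87679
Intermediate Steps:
T = -33477 (T = -8 - 33469 = -33477)
(-25322 + T) - 28880 = (-25322 - 33477) - 28880 = -58799 - 28880 = -87679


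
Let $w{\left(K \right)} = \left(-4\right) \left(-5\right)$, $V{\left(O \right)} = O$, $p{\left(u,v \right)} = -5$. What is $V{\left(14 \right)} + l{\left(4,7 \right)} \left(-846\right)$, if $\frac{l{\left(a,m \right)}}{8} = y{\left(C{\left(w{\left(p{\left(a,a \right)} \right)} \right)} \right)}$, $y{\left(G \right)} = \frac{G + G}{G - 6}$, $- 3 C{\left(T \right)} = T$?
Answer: $- \frac{135094}{19} \approx -7110.2$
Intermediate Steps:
$w{\left(K \right)} = 20$
$C{\left(T \right)} = - \frac{T}{3}$
$y{\left(G \right)} = \frac{2 G}{-6 + G}$
$l{\left(a,m \right)} = \frac{160}{19}$ ($l{\left(a,m \right)} = 8 \frac{2 \left(\left(- \frac{1}{3}\right) 20\right)}{-6 - \frac{20}{3}} = 8 \cdot 2 \left(- \frac{20}{3}\right) \frac{1}{-6 - \frac{20}{3}} = 8 \cdot 2 \left(- \frac{20}{3}\right) \frac{1}{- \frac{38}{3}} = 8 \cdot 2 \left(- \frac{20}{3}\right) \left(- \frac{3}{38}\right) = 8 \cdot \frac{20}{19} = \frac{160}{19}$)
$V{\left(14 \right)} + l{\left(4,7 \right)} \left(-846\right) = 14 + \frac{160}{19} \left(-846\right) = 14 - \frac{135360}{19} = - \frac{135094}{19}$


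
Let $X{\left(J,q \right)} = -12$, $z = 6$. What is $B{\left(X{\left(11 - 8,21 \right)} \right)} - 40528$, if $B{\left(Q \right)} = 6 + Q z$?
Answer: $-40594$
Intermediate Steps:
$B{\left(Q \right)} = 6 + 6 Q$ ($B{\left(Q \right)} = 6 + Q 6 = 6 + 6 Q$)
$B{\left(X{\left(11 - 8,21 \right)} \right)} - 40528 = \left(6 + 6 \left(-12\right)\right) - 40528 = \left(6 - 72\right) - 40528 = -66 - 40528 = -40594$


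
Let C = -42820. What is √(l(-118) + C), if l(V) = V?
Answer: I*√42938 ≈ 207.21*I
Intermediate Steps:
√(l(-118) + C) = √(-118 - 42820) = √(-42938) = I*√42938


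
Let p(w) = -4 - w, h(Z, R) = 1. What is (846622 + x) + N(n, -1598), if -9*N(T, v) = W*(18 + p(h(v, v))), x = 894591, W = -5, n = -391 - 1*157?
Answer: 15670982/9 ≈ 1.7412e+6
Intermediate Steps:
n = -548 (n = -391 - 157 = -548)
N(T, v) = 65/9 (N(T, v) = -(-5)*(18 + (-4 - 1*1))/9 = -(-5)*(18 + (-4 - 1))/9 = -(-5)*(18 - 5)/9 = -(-5)*13/9 = -⅑*(-65) = 65/9)
(846622 + x) + N(n, -1598) = (846622 + 894591) + 65/9 = 1741213 + 65/9 = 15670982/9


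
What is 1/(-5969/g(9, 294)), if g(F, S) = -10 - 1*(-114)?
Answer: -104/5969 ≈ -0.017423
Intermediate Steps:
g(F, S) = 104 (g(F, S) = -10 + 114 = 104)
1/(-5969/g(9, 294)) = 1/(-5969/104) = -104/5969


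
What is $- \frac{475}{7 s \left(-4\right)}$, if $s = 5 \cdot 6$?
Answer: $\frac{95}{168} \approx 0.56548$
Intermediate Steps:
$s = 30$
$- \frac{475}{7 s \left(-4\right)} = - \frac{475}{7 \cdot 30 \left(-4\right)} = - \frac{475}{210 \left(-4\right)} = - \frac{475}{-840} = \left(-475\right) \left(- \frac{1}{840}\right) = \frac{95}{168}$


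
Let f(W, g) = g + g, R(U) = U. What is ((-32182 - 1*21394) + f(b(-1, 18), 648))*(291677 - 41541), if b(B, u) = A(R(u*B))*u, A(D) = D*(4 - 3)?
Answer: -13077110080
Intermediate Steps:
A(D) = D (A(D) = D*1 = D)
b(B, u) = B*u² (b(B, u) = (u*B)*u = (B*u)*u = B*u²)
f(W, g) = 2*g
((-32182 - 1*21394) + f(b(-1, 18), 648))*(291677 - 41541) = ((-32182 - 1*21394) + 2*648)*(291677 - 41541) = ((-32182 - 21394) + 1296)*250136 = (-53576 + 1296)*250136 = -52280*250136 = -13077110080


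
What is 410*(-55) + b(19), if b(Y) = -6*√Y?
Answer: -22550 - 6*√19 ≈ -22576.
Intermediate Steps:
410*(-55) + b(19) = 410*(-55) - 6*√19 = -22550 - 6*√19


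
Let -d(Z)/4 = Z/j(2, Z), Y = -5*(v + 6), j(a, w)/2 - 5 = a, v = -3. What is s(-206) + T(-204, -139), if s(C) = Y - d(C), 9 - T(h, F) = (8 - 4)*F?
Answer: 3438/7 ≈ 491.14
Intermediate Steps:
j(a, w) = 10 + 2*a
T(h, F) = 9 - 4*F (T(h, F) = 9 - (8 - 4)*F = 9 - 4*F)
Y = -15 (Y = -5*(-3 + 6) = -5*3 = -15)
d(Z) = -2*Z/7 (d(Z) = -4*Z/(10 + 2*2) = -4*Z/(10 + 4) = -4*Z/14 = -2*Z/7)
s(C) = -15 + 2*C/7 (s(C) = -15 - (-2)*C/7 = -15 + 2*C/7)
s(-206) + T(-204, -139) = (-15 + (2/7)*(-206)) + (9 - 4*(-139)) = (-15 - 412/7) + (9 + 556) = -517/7 + 565 = 3438/7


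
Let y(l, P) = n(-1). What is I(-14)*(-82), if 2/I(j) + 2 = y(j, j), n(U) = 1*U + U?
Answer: 41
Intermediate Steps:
n(U) = 2*U (n(U) = U + U = 2*U)
y(l, P) = -2 (y(l, P) = 2*(-1) = -2)
I(j) = -1/2 (I(j) = 2/(-2 - 2) = 2/(-4) = 2*(-1/4) = -1/2)
I(-14)*(-82) = -1/2*(-82) = 41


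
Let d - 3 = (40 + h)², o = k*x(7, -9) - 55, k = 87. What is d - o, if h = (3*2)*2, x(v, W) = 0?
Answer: 2762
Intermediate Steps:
h = 12 (h = 6*2 = 12)
o = -55 (o = 87*0 - 55 = 0 - 55 = -55)
d = 2707 (d = 3 + (40 + 12)² = 3 + 52² = 3 + 2704 = 2707)
d - o = 2707 - 1*(-55) = 2707 + 55 = 2762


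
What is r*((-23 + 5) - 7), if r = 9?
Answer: -225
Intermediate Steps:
r*((-23 + 5) - 7) = 9*((-23 + 5) - 7) = 9*(-18 - 7) = 9*(-25) = -225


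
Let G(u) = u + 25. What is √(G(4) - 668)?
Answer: 3*I*√71 ≈ 25.278*I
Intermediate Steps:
G(u) = 25 + u
√(G(4) - 668) = √((25 + 4) - 668) = √(29 - 668) = √(-639) = 3*I*√71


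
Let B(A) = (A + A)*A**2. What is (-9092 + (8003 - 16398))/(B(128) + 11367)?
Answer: -17487/4205671 ≈ -0.0041580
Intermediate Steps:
B(A) = 2*A**3 (B(A) = (2*A)*A**2 = 2*A**3)
(-9092 + (8003 - 16398))/(B(128) + 11367) = (-9092 + (8003 - 16398))/(2*128**3 + 11367) = (-9092 - 8395)/(2*2097152 + 11367) = -17487/(4194304 + 11367) = -17487/4205671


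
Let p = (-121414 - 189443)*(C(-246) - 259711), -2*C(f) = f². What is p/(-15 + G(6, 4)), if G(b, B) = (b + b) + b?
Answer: 30046297811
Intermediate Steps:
G(b, B) = 3*b (G(b, B) = 2*b + b = 3*b)
C(f) = -f²/2
p = 90138893433 (p = (-121414 - 189443)*(-½*(-246)² - 259711) = -310857*(-½*60516 - 259711) = -310857*(-30258 - 259711) = -310857*(-289969) = 90138893433)
p/(-15 + G(6, 4)) = 90138893433/(-15 + 3*6) = 90138893433/(-15 + 18) = 90138893433/3 = (⅓)*90138893433 = 30046297811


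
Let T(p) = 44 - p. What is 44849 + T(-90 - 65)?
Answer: 45048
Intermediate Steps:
44849 + T(-90 - 65) = 44849 + (44 - (-90 - 65)) = 44849 + (44 - 1*(-155)) = 44849 + (44 + 155) = 44849 + 199 = 45048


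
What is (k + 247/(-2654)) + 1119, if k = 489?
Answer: 4267385/2654 ≈ 1607.9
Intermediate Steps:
(k + 247/(-2654)) + 1119 = (489 + 247/(-2654)) + 1119 = (489 + 247*(-1/2654)) + 1119 = (489 - 247/2654) + 1119 = 1297559/2654 + 1119 = 4267385/2654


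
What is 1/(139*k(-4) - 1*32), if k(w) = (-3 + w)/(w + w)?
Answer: 8/717 ≈ 0.011158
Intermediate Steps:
k(w) = (-3 + w)/(2*w) (k(w) = (-3 + w)/((2*w)) = (-3 + w)*(1/(2*w)) = (-3 + w)/(2*w))
1/(139*k(-4) - 1*32) = 1/(139*((1/2)*(-3 - 4)/(-4)) - 1*32) = 1/(139*((1/2)*(-1/4)*(-7)) - 32) = 1/(139*(7/8) - 32) = 1/(973/8 - 32) = 1/(717/8) = 8/717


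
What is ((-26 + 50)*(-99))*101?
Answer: -239976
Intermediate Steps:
((-26 + 50)*(-99))*101 = (24*(-99))*101 = -2376*101 = -239976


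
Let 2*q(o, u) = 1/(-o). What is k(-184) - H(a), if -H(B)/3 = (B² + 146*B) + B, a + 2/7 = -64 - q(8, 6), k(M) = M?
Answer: -202367005/12544 ≈ -16133.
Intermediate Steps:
q(o, u) = -1/(2*o) (q(o, u) = (1/(-o))/2 = (1*(-1/o))/2 = (-1/o)/2 = -1/(2*o))
a = -7193/112 (a = -2/7 + (-64 - (-1)/(2*8)) = -2/7 + (-64 - 1*(-1/16)) = -2/7 + (-64 + 1/16) = -2/7 - 1023/16 = -7193/112 ≈ -64.223)
H(B) = -441*B - 3*B² (H(B) = -3*((B² + 146*B) + B) = -3*(B² + 147*B) = -441*B - 3*B²)
k(-184) - H(a) = -184 - (-3)*(-7193)*(147 - 7193/112)/112 = -184 - (-3)*(-7193)*9271/(112*112) = -184 - 1*200058909/12544 = -184 - 200058909/12544 = -202367005/12544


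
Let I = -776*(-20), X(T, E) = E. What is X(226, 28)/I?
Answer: 7/3880 ≈ 0.0018041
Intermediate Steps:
I = 15520
X(226, 28)/I = 28/15520 = 28*(1/15520) = 7/3880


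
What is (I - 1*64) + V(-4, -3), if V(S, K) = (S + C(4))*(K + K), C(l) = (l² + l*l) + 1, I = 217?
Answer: -21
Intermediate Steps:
C(l) = 1 + 2*l² (C(l) = (l² + l²) + 1 = 2*l² + 1 = 1 + 2*l²)
V(S, K) = 2*K*(33 + S) (V(S, K) = (S + (1 + 2*4²))*(K + K) = (S + (1 + 2*16))*(2*K) = (S + (1 + 32))*(2*K) = (S + 33)*(2*K) = (33 + S)*(2*K) = 2*K*(33 + S))
(I - 1*64) + V(-4, -3) = (217 - 1*64) + 2*(-3)*(33 - 4) = (217 - 64) + 2*(-3)*29 = 153 - 174 = -21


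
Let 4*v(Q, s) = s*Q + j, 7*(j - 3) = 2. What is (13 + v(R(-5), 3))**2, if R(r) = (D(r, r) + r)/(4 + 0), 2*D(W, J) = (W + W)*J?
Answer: 15129/49 ≈ 308.75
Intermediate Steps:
j = 23/7 (j = 3 + (1/7)*2 = 3 + 2/7 = 23/7 ≈ 3.2857)
D(W, J) = J*W (D(W, J) = ((W + W)*J)/2 = ((2*W)*J)/2 = (2*J*W)/2 = J*W)
R(r) = r/4 + r**2/4 (R(r) = (r*r + r)/(4 + 0) = (r**2 + r)/4 = (r + r**2)*(1/4) = r/4 + r**2/4)
v(Q, s) = 23/28 + Q*s/4 (v(Q, s) = (s*Q + 23/7)/4 = (Q*s + 23/7)/4 = (23/7 + Q*s)/4 = 23/28 + Q*s/4)
(13 + v(R(-5), 3))**2 = (13 + (23/28 + (1/4)*((1/4)*(-5)*(1 - 5))*3))**2 = (13 + (23/28 + (1/4)*((1/4)*(-5)*(-4))*3))**2 = (13 + (23/28 + (1/4)*5*3))**2 = (13 + (23/28 + 15/4))**2 = (13 + 32/7)**2 = (123/7)**2 = 15129/49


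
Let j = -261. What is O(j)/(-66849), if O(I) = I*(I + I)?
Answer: -45414/22283 ≈ -2.0381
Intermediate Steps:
O(I) = 2*I**2 (O(I) = I*(2*I) = 2*I**2)
O(j)/(-66849) = (2*(-261)**2)/(-66849) = (2*68121)*(-1/66849) = 136242*(-1/66849) = -45414/22283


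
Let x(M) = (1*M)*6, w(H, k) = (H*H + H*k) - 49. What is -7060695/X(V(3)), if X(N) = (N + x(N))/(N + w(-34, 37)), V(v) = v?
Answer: 348327620/7 ≈ 4.9761e+7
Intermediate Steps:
w(H, k) = -49 + H**2 + H*k (w(H, k) = (H**2 + H*k) - 49 = -49 + H**2 + H*k)
x(M) = 6*M (x(M) = M*6 = 6*M)
X(N) = 7*N/(-151 + N) (X(N) = (N + 6*N)/(N + (-49 + (-34)**2 - 34*37)) = (7*N)/(N + (-49 + 1156 - 1258)) = (7*N)/(N - 151) = (7*N)/(-151 + N) = 7*N/(-151 + N))
-7060695/X(V(3)) = -7060695/(7*3/(-151 + 3)) = -7060695/(7*3/(-148)) = -7060695/(7*3*(-1/148)) = -7060695/(-21/148) = -7060695*(-148/21) = 348327620/7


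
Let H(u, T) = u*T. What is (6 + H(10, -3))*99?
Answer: -2376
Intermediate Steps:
H(u, T) = T*u
(6 + H(10, -3))*99 = (6 - 3*10)*99 = (6 - 30)*99 = -24*99 = -2376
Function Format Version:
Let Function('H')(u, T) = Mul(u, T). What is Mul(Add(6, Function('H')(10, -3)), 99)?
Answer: -2376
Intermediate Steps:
Function('H')(u, T) = Mul(T, u)
Mul(Add(6, Function('H')(10, -3)), 99) = Mul(Add(6, Mul(-3, 10)), 99) = Mul(Add(6, -30), 99) = Mul(-24, 99) = -2376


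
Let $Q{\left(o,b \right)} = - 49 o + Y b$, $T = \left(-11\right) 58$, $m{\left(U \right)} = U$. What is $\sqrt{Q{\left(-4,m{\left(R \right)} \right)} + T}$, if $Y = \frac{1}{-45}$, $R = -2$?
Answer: $\frac{4 i \sqrt{6215}}{15} \approx 21.023 i$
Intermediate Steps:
$Y = - \frac{1}{45} \approx -0.022222$
$T = -638$
$Q{\left(o,b \right)} = - 49 o - \frac{b}{45}$
$\sqrt{Q{\left(-4,m{\left(R \right)} \right)} + T} = \sqrt{\left(\left(-49\right) \left(-4\right) - - \frac{2}{45}\right) - 638} = \sqrt{\left(196 + \frac{2}{45}\right) - 638} = \sqrt{\frac{8822}{45} - 638} = \sqrt{- \frac{19888}{45}} = \frac{4 i \sqrt{6215}}{15}$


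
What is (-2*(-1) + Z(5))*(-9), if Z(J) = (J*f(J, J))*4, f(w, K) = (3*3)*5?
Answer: -8118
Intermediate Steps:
f(w, K) = 45 (f(w, K) = 9*5 = 45)
Z(J) = 180*J (Z(J) = (J*45)*4 = (45*J)*4 = 180*J)
(-2*(-1) + Z(5))*(-9) = (-2*(-1) + 180*5)*(-9) = (2 + 900)*(-9) = 902*(-9) = -8118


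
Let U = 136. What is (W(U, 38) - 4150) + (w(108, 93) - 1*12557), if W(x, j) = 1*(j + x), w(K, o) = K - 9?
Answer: -16434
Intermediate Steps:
w(K, o) = -9 + K
W(x, j) = j + x
(W(U, 38) - 4150) + (w(108, 93) - 1*12557) = ((38 + 136) - 4150) + ((-9 + 108) - 1*12557) = (174 - 4150) + (99 - 12557) = -3976 - 12458 = -16434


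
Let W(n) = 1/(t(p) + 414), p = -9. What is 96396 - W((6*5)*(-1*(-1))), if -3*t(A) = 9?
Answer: 39618755/411 ≈ 96396.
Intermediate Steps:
t(A) = -3 (t(A) = -1/3*9 = -3)
W(n) = 1/411 (W(n) = 1/(-3 + 414) = 1/411)
96396 - W((6*5)*(-1*(-1))) = 96396 - 1*1/411 = 96396 - 1/411 = 39618755/411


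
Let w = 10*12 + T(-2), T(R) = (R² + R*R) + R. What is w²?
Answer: 15876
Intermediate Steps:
T(R) = R + 2*R² (T(R) = (R² + R²) + R = 2*R² + R = R + 2*R²)
w = 126 (w = 10*12 - 2*(1 + 2*(-2)) = 120 - 2*(1 - 4) = 120 - 2*(-3) = 120 + 6 = 126)
w² = 126² = 15876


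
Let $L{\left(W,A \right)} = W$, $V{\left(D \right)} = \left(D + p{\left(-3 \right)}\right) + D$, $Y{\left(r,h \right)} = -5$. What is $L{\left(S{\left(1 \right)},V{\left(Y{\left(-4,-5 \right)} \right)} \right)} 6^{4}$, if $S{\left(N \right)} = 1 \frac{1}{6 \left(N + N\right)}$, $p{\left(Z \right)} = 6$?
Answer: $108$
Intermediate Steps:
$V{\left(D \right)} = 6 + 2 D$ ($V{\left(D \right)} = \left(D + 6\right) + D = \left(6 + D\right) + D = 6 + 2 D$)
$S{\left(N \right)} = \frac{1}{12 N}$ ($S{\left(N \right)} = 1 \frac{1}{6 \cdot 2 N} = 1 \frac{1}{12 N} = \frac{1}{12 N}$)
$L{\left(S{\left(1 \right)},V{\left(Y{\left(-4,-5 \right)} \right)} \right)} 6^{4} = \frac{1}{12 \cdot 1} \cdot 6^{4} = \frac{1}{12} \cdot 1 \cdot 1296 = \frac{1}{12} \cdot 1296 = 108$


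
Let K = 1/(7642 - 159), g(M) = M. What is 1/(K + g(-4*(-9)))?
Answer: 7483/269389 ≈ 0.027778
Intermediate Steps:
K = 1/7483 ≈ 0.00013364
1/(K + g(-4*(-9))) = 1/(1/7483 - 4*(-9)) = 1/(1/7483 + 36) = 1/(269389/7483) = 7483/269389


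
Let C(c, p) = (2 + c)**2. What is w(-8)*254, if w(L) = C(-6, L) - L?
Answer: 6096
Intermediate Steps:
w(L) = 16 - L (w(L) = (2 - 6)**2 - L = (-4)**2 - L = 16 - L)
w(-8)*254 = (16 - 1*(-8))*254 = (16 + 8)*254 = 24*254 = 6096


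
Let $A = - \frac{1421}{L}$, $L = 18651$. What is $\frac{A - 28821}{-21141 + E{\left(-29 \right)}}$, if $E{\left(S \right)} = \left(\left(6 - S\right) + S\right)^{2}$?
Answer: $\frac{537541892}{393629355} \approx 1.3656$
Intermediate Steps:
$A = - \frac{1421}{18651} \approx -0.076189$
$E{\left(S \right)} = 36$ ($E{\left(S \right)} = 6^{2} = 36$)
$\frac{A - 28821}{-21141 + E{\left(-29 \right)}} = \frac{- \frac{1421}{18651} - 28821}{-21141 + 36} = - \frac{537541892}{18651 \left(-21105\right)} = \left(- \frac{537541892}{18651}\right) \left(- \frac{1}{21105}\right) = \frac{537541892}{393629355}$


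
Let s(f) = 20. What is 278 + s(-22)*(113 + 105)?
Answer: 4638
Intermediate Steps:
278 + s(-22)*(113 + 105) = 278 + 20*(113 + 105) = 278 + 20*218 = 278 + 4360 = 4638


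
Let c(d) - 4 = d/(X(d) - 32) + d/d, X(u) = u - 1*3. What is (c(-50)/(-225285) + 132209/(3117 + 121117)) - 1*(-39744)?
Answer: 343828742812009/8650853886 ≈ 39745.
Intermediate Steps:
X(u) = -3 + u (X(u) = u - 3 = -3 + u)
c(d) = 5 + d/(-35 + d) (c(d) = 4 + (d/((-3 + d) - 32) + d/d) = 4 + (d/(-35 + d) + 1) = 4 + (1 + d/(-35 + d)) = 5 + d/(-35 + d))
(c(-50)/(-225285) + 132209/(3117 + 121117)) - 1*(-39744) = (((-175 + 6*(-50))/(-35 - 50))/(-225285) + 132209/(3117 + 121117)) - 1*(-39744) = (((-175 - 300)/(-85))*(-1/225285) + 132209/124234) + 39744 = (-1/85*(-475)*(-1/225285) + 132209*(1/124234)) + 39744 = ((95/17)*(-1/225285) + 12019/11294) + 39744 = (-19/765969 + 12019/11294) + 39744 = 9205966825/8650853886 + 39744 = 343828742812009/8650853886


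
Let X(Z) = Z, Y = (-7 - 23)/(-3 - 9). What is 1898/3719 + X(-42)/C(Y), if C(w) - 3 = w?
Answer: -291518/40909 ≈ -7.1260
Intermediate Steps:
Y = 5/2 (Y = -30/(-12) = -30*(-1/12) = 5/2 ≈ 2.5000)
C(w) = 3 + w
1898/3719 + X(-42)/C(Y) = 1898/3719 - 42/(3 + 5/2) = 1898*(1/3719) - 42/11/2 = 1898/3719 - 42*2/11 = 1898/3719 - 84/11 = -291518/40909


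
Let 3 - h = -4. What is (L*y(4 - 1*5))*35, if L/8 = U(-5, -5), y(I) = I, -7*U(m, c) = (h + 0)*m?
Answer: -1400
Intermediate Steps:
h = 7 (h = 3 - 1*(-4) = 3 + 4 = 7)
U(m, c) = -m (U(m, c) = -(7 + 0)*m/7 = -m)
L = 40 (L = 8*(-1*(-5)) = 8*5 = 40)
(L*y(4 - 1*5))*35 = (40*(4 - 1*5))*35 = (40*(4 - 5))*35 = (40*(-1))*35 = -40*35 = -1400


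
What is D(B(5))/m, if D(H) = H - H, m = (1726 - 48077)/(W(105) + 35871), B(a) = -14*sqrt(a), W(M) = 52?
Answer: 0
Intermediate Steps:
m = -46351/35923 (m = (1726 - 48077)/(52 + 35871) = -46351/35923 ≈ -1.2903)
D(H) = 0
D(B(5))/m = 0/(-46351/35923) = 0*(-35923/46351) = 0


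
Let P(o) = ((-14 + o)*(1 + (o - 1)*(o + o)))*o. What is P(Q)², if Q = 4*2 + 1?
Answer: 42575625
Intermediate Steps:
Q = 9 (Q = 8 + 1 = 9)
P(o) = o*(1 + 2*o*(-1 + o))*(-14 + o) (P(o) = ((-14 + o)*(1 + (-1 + o)*(2*o)))*o = ((-14 + o)*(1 + 2*o*(-1 + o)))*o = ((1 + 2*o*(-1 + o))*(-14 + o))*o = o*(1 + 2*o*(-1 + o))*(-14 + o))
P(Q)² = (9*(-14 - 30*9² + 2*9³ + 29*9))² = (9*(-14 - 30*81 + 2*729 + 261))² = (9*(-14 - 2430 + 1458 + 261))² = (9*(-725))² = (-6525)² = 42575625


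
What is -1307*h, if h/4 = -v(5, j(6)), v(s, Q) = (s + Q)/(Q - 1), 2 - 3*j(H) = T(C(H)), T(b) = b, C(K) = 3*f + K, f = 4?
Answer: 5228/19 ≈ 275.16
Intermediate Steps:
C(K) = 12 + K (C(K) = 3*4 + K = 12 + K)
j(H) = -10/3 - H/3 (j(H) = ⅔ - (12 + H)/3 = ⅔ + (-4 - H/3) = -10/3 - H/3)
v(s, Q) = (Q + s)/(-1 + Q)
h = -4/19 (h = 4*(-((-10/3 - ⅓*6) + 5)/(-1 + (-10/3 - ⅓*6))) = 4*(-((-10/3 - 2) + 5)/(-1 + (-10/3 - 2))) = 4*(-(-16/3 + 5)/(-1 - 16/3)) = 4*(-(-1)/((-19/3)*3)) = 4*(-(-3)*(-1)/(19*3)) = 4*(-1*1/19) = 4*(-1/19) = -4/19 ≈ -0.21053)
-1307*h = -1307*(-4/19) = 5228/19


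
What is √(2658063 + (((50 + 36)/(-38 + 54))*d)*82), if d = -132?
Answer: 6*√72219 ≈ 1612.4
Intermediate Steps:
√(2658063 + (((50 + 36)/(-38 + 54))*d)*82) = √(2658063 + (((50 + 36)/(-38 + 54))*(-132))*82) = √(2658063 + ((86/16)*(-132))*82) = √(2658063 + ((86*(1/16))*(-132))*82) = √(2658063 + ((43/8)*(-132))*82) = √(2658063 - 1419/2*82) = √(2658063 - 58179) = √2599884 = 6*√72219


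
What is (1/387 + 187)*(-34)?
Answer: -2460580/387 ≈ -6358.1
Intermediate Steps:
(1/387 + 187)*(-34) = (72370/387)*(-34) = -2460580/387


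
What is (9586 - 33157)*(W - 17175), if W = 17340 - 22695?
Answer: 531054630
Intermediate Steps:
W = -5355
(9586 - 33157)*(W - 17175) = (9586 - 33157)*(-5355 - 17175) = -23571*(-22530) = 531054630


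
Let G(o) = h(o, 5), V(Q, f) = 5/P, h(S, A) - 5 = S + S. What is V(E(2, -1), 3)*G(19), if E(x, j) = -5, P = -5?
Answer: -43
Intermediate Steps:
h(S, A) = 5 + 2*S (h(S, A) = 5 + (S + S) = 5 + 2*S)
V(Q, f) = -1 (V(Q, f) = 5/(-5) = 5*(-1/5) = -1)
G(o) = 5 + 2*o
V(E(2, -1), 3)*G(19) = -(5 + 2*19) = -(5 + 38) = -1*43 = -43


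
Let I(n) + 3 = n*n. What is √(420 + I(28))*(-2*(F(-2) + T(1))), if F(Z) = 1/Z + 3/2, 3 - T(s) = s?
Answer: -6*√1201 ≈ -207.93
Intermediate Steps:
T(s) = 3 - s
I(n) = -3 + n² (I(n) = -3 + n*n = -3 + n²)
F(Z) = 3/2 + 1/Z (F(Z) = 1/Z + 3*(½) = 1/Z + 3/2 = 3/2 + 1/Z)
√(420 + I(28))*(-2*(F(-2) + T(1))) = √(420 + (-3 + 28²))*(-2*((3/2 + 1/(-2)) + (3 - 1*1))) = √(420 + (-3 + 784))*(-2*((3/2 - ½) + (3 - 1))) = √(420 + 781)*(-2*(1 + 2)) = √1201*(-2*3) = √1201*(-6) = -6*√1201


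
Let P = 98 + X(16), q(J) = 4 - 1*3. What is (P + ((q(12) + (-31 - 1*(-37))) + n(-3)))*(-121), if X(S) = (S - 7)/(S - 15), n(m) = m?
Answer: -13431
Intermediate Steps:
q(J) = 1 (q(J) = 4 - 3 = 1)
X(S) = (-7 + S)/(-15 + S)
P = 107 (P = 98 + (-7 + 16)/(-15 + 16) = 98 + 9/1 = 98 + 1*9 = 98 + 9 = 107)
(P + ((q(12) + (-31 - 1*(-37))) + n(-3)))*(-121) = (107 + ((1 + (-31 - 1*(-37))) - 3))*(-121) = (107 + ((1 + (-31 + 37)) - 3))*(-121) = (107 + ((1 + 6) - 3))*(-121) = (107 + (7 - 3))*(-121) = (107 + 4)*(-121) = 111*(-121) = -13431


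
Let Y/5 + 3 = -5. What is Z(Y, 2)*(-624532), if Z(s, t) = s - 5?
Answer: 28103940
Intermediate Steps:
Y = -40 (Y = -15 + 5*(-5) = -15 - 25 = -40)
Z(s, t) = -5 + s
Z(Y, 2)*(-624532) = (-5 - 40)*(-624532) = -45*(-624532) = 28103940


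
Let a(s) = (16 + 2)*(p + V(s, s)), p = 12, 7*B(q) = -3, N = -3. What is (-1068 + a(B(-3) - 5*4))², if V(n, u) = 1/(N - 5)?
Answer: 11675889/16 ≈ 7.2974e+5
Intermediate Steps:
B(q) = -3/7 (B(q) = (⅐)*(-3) = -3/7)
V(n, u) = -⅛ (V(n, u) = 1/(-3 - 5) = 1/(-8) = -⅛)
a(s) = 855/4 (a(s) = (16 + 2)*(12 - ⅛) = 18*(95/8) = 855/4)
(-1068 + a(B(-3) - 5*4))² = (-1068 + 855/4)² = (-3417/4)² = 11675889/16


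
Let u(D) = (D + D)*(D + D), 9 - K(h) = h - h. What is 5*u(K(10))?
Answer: 1620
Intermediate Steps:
K(h) = 9 (K(h) = 9 - (h - h) = 9 - 1*0 = 9 + 0 = 9)
u(D) = 4*D**2 (u(D) = (2*D)*(2*D) = 4*D**2)
5*u(K(10)) = 5*(4*9**2) = 5*(4*81) = 5*324 = 1620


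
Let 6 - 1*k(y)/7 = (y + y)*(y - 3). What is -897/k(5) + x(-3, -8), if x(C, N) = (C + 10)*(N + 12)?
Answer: 3641/98 ≈ 37.153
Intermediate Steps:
x(C, N) = (10 + C)*(12 + N)
k(y) = 42 - 14*y*(-3 + y) (k(y) = 42 - 7*(y + y)*(y - 3) = 42 - 7*2*y*(-3 + y) = 42 - 14*y*(-3 + y))
-897/k(5) + x(-3, -8) = -897/(42 - 14*5² + 42*5) + (120 + 10*(-8) + 12*(-3) - 3*(-8)) = -897/(42 - 14*25 + 210) + (120 - 80 - 36 + 24) = -897/(42 - 350 + 210) + 28 = -897/(-98) + 28 = -897*(-1)/98 + 28 = -69*(-13/98) + 28 = 897/98 + 28 = 3641/98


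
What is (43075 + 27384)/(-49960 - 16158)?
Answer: -70459/66118 ≈ -1.0657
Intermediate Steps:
(43075 + 27384)/(-49960 - 16158) = 70459/(-66118) = 70459*(-1/66118) = -70459/66118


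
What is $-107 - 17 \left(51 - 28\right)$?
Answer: $-498$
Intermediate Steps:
$-107 - 17 \left(51 - 28\right) = -107 - 391 = -498$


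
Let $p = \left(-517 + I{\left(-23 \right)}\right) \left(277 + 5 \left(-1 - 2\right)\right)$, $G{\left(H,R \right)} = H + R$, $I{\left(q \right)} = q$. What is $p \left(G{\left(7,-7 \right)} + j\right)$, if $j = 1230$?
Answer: $-174020400$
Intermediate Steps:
$p = -141480$ ($p = \left(-517 - 23\right) \left(277 + 5 \left(-1 - 2\right)\right) = - 540 \left(277 + 5 \left(-3\right)\right) = - 540 \left(277 - 15\right) = \left(-540\right) 262 = -141480$)
$p \left(G{\left(7,-7 \right)} + j\right) = - 141480 \left(\left(7 - 7\right) + 1230\right) = - 141480 \left(0 + 1230\right) = \left(-141480\right) 1230 = -174020400$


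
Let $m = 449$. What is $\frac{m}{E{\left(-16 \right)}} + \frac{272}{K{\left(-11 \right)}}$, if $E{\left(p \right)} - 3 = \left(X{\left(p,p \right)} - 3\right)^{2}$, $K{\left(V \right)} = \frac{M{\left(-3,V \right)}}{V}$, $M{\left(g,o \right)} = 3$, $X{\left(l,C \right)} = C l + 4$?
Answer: $- \frac{197626237}{198156} \approx -997.33$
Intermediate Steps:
$X{\left(l,C \right)} = 4 + C l$
$K{\left(V \right)} = \frac{3}{V}$
$E{\left(p \right)} = 3 + \left(1 + p^{2}\right)^{2}$ ($E{\left(p \right)} = 3 + \left(\left(4 + p p\right) - 3\right)^{2} = 3 + \left(\left(4 + p^{2}\right) - 3\right)^{2} = 3 + \left(1 + p^{2}\right)^{2}$)
$\frac{m}{E{\left(-16 \right)}} + \frac{272}{K{\left(-11 \right)}} = \frac{449}{3 + \left(1 + \left(-16\right)^{2}\right)^{2}} + \frac{272}{3 \frac{1}{-11}} = \frac{449}{3 + \left(1 + 256\right)^{2}} + \frac{272}{3 \left(- \frac{1}{11}\right)} = \frac{449}{3 + 257^{2}} + \frac{272}{- \frac{3}{11}} = \frac{449}{3 + 66049} + 272 \left(- \frac{11}{3}\right) = \frac{449}{66052} - \frac{2992}{3} = - \frac{197626237}{198156}$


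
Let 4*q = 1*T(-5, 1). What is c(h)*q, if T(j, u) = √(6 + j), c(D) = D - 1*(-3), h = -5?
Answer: -½ ≈ -0.50000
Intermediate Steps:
c(D) = 3 + D (c(D) = D + 3 = 3 + D)
q = ¼ (q = (1*√(6 - 5))/4 = (1*√1)/4 = (1*1)/4 = (¼)*1 = ¼ ≈ 0.25000)
c(h)*q = (3 - 5)*(¼) = -2*¼ = -½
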